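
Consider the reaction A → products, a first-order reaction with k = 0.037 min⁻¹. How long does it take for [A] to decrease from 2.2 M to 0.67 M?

32.13 min

Step 1: For first-order: t = ln([A]₀/[A])/k
Step 2: t = ln(2.2/0.67)/0.037
Step 3: t = ln(3.284)/0.037
Step 4: t = 1.189/0.037 = 32.13 min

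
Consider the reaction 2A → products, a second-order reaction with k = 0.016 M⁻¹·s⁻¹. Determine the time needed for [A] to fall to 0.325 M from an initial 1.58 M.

152.8 s

Step 1: For second-order: t = (1/[A] - 1/[A]₀)/k
Step 2: t = (1/0.325 - 1/1.58)/0.016
Step 3: t = (3.077 - 0.6329)/0.016
Step 4: t = 2.444/0.016 = 152.8 s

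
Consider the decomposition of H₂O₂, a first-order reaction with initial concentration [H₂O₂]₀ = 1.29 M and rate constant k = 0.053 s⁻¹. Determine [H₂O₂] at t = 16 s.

0.5525 M

Step 1: For a first-order reaction: [H₂O₂] = [H₂O₂]₀ × e^(-kt)
Step 2: [H₂O₂] = 1.29 × e^(-0.053 × 16)
Step 3: [H₂O₂] = 1.29 × e^(-0.848)
Step 4: [H₂O₂] = 1.29 × 0.428271 = 0.5525 M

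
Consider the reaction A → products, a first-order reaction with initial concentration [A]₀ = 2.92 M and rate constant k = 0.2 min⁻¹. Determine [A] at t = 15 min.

0.1454 M

Step 1: For a first-order reaction: [A] = [A]₀ × e^(-kt)
Step 2: [A] = 2.92 × e^(-0.2 × 15)
Step 3: [A] = 2.92 × e^(-3)
Step 4: [A] = 2.92 × 0.0497871 = 0.1454 M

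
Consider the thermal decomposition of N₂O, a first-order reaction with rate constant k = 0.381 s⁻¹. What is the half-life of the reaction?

1.819 s

Step 1: For a first-order reaction, t₁/₂ = ln(2)/k
Step 2: t₁/₂ = ln(2)/0.381
Step 3: t₁/₂ = 0.6931/0.381 = 1.819 s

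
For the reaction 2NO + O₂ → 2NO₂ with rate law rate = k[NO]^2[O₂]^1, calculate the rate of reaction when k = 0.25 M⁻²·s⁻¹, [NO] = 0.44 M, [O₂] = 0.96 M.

0.04646 M/s

Step 1: The rate law is rate = k[NO]^2[O₂]^1
Step 2: Substitute: rate = 0.25 × (0.44)^2 × (0.96)^1
Step 3: rate = 0.25 × 0.1936 × 0.96 = 0.046464 M/s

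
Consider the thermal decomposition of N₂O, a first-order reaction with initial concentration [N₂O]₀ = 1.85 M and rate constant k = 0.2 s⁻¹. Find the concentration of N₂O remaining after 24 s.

0.01523 M

Step 1: For a first-order reaction: [N₂O] = [N₂O]₀ × e^(-kt)
Step 2: [N₂O] = 1.85 × e^(-0.2 × 24)
Step 3: [N₂O] = 1.85 × e^(-4.8)
Step 4: [N₂O] = 1.85 × 0.00822975 = 0.01523 M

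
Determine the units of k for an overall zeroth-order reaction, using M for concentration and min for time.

M·min⁻¹

Step 1: For overall order n, rate = k × (concentration)^n.
Step 2: Rate has units M·min⁻¹; concentration term has units M^0.
Step 3: k = rate / (concentration)^n, so units of k = M^(1-0)·min⁻¹ = M·min⁻¹.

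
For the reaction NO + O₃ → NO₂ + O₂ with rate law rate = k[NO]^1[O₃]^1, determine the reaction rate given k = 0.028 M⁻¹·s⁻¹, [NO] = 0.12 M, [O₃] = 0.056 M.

0.0001882 M/s

Step 1: The rate law is rate = k[NO]^1[O₃]^1
Step 2: Substitute: rate = 0.028 × (0.12)^1 × (0.056)^1
Step 3: rate = 0.028 × 0.12 × 0.056 = 0.00018816 M/s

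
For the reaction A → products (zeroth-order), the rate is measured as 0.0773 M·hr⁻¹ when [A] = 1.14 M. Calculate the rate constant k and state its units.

0.0773 M·hr⁻¹

Step 1: For a zeroth-order reaction, rate = k (independent of concentration).
Step 2: k = rate = 0.0773 M·hr⁻¹.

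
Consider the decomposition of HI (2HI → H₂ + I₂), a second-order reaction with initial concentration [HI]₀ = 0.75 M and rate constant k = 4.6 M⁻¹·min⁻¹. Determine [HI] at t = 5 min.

0.0411 M

Step 1: For a second-order reaction: 1/[HI] = 1/[HI]₀ + kt
Step 2: 1/[HI] = 1/0.75 + 4.6 × 5
Step 3: 1/[HI] = 1.333 + 23 = 24.33
Step 4: [HI] = 1/24.33 = 0.0411 M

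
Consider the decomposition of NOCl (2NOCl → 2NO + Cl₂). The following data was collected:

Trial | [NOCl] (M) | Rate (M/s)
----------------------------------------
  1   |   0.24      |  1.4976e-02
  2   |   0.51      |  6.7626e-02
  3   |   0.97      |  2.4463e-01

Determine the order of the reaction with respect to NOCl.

second order (2)

Step 1: Compare trials to find order n where rate₂/rate₁ = ([NOCl]₂/[NOCl]₁)^n
Step 2: rate₂/rate₁ = 6.7626e-02/1.4976e-02 = 4.516
Step 3: [NOCl]₂/[NOCl]₁ = 0.51/0.24 = 2.125
Step 4: n = ln(4.516)/ln(2.125) = 2.00 ≈ 2
Step 5: The reaction is second order in NOCl.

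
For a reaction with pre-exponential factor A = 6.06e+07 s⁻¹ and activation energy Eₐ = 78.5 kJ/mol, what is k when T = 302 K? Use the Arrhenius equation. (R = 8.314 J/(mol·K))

1.60e-06 s⁻¹

Step 1: Use the Arrhenius equation: k = A × exp(-Eₐ/RT)
Step 2: Convert Eₐ to J/mol: 78.5 kJ/mol = 78500 J/mol
Step 3: Calculate the exponent: -Eₐ/(RT) = -78500/(8.314 × 302) = -31.26459
Step 4: k = 6.06e+07 × exp(-31.26459)
Step 5: k = 6.06e+07 × 2.64217e-14 = 1.6012e-06 s⁻¹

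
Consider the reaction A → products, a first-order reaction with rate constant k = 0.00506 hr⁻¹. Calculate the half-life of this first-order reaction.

137 hr

Step 1: For a first-order reaction, t₁/₂ = ln(2)/k
Step 2: t₁/₂ = ln(2)/0.00506
Step 3: t₁/₂ = 0.6931/0.00506 = 137 hr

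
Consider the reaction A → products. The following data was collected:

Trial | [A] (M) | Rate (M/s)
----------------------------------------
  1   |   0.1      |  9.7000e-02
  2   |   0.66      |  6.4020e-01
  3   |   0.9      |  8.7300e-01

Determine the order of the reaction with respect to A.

first order (1)

Step 1: Compare trials to find order n where rate₂/rate₁ = ([A]₂/[A]₁)^n
Step 2: rate₂/rate₁ = 6.4020e-01/9.7000e-02 = 6.6
Step 3: [A]₂/[A]₁ = 0.66/0.1 = 6.6
Step 4: n = ln(6.6)/ln(6.6) = 1.00 ≈ 1
Step 5: The reaction is first order in A.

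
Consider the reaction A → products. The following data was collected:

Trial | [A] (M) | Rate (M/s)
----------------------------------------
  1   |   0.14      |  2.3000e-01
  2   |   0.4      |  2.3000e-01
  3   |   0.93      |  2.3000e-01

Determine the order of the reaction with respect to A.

zeroth order (0)

Step 1: Compare trials - when concentration changes, rate stays constant.
Step 2: rate₂/rate₁ = 2.3000e-01/2.3000e-01 = 1
Step 3: [A]₂/[A]₁ = 0.4/0.14 = 2.857
Step 4: Since rate ratio ≈ (conc ratio)^0, the reaction is zeroth order.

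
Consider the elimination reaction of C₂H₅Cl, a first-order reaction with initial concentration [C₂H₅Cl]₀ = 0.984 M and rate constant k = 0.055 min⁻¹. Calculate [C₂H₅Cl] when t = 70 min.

0.02094 M

Step 1: For a first-order reaction: [C₂H₅Cl] = [C₂H₅Cl]₀ × e^(-kt)
Step 2: [C₂H₅Cl] = 0.984 × e^(-0.055 × 70)
Step 3: [C₂H₅Cl] = 0.984 × e^(-3.85)
Step 4: [C₂H₅Cl] = 0.984 × 0.0212797 = 0.02094 M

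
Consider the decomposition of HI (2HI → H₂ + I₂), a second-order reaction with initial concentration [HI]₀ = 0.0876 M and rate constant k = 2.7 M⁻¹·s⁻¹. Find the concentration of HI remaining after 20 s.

0.01529 M

Step 1: For a second-order reaction: 1/[HI] = 1/[HI]₀ + kt
Step 2: 1/[HI] = 1/0.0876 + 2.7 × 20
Step 3: 1/[HI] = 11.42 + 54 = 65.42
Step 4: [HI] = 1/65.42 = 0.01529 M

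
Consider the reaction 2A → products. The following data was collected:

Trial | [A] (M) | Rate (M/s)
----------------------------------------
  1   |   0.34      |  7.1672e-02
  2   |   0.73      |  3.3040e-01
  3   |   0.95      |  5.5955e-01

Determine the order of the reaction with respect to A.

second order (2)

Step 1: Compare trials to find order n where rate₂/rate₁ = ([A]₂/[A]₁)^n
Step 2: rate₂/rate₁ = 3.3040e-01/7.1672e-02 = 4.61
Step 3: [A]₂/[A]₁ = 0.73/0.34 = 2.147
Step 4: n = ln(4.61)/ln(2.147) = 2.00 ≈ 2
Step 5: The reaction is second order in A.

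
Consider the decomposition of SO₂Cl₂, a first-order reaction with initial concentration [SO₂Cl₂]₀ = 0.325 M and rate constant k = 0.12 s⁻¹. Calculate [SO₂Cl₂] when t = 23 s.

0.02057 M

Step 1: For a first-order reaction: [SO₂Cl₂] = [SO₂Cl₂]₀ × e^(-kt)
Step 2: [SO₂Cl₂] = 0.325 × e^(-0.12 × 23)
Step 3: [SO₂Cl₂] = 0.325 × e^(-2.76)
Step 4: [SO₂Cl₂] = 0.325 × 0.0632918 = 0.02057 M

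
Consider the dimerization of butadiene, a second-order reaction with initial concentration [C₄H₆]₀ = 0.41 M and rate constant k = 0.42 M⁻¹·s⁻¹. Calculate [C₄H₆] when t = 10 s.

0.1506 M

Step 1: For a second-order reaction: 1/[C₄H₆] = 1/[C₄H₆]₀ + kt
Step 2: 1/[C₄H₆] = 1/0.41 + 0.42 × 10
Step 3: 1/[C₄H₆] = 2.439 + 4.2 = 6.639
Step 4: [C₄H₆] = 1/6.639 = 0.1506 M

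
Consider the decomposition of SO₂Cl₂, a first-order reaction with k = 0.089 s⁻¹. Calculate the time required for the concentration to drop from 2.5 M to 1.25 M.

7.788 s

Step 1: For first-order: t = ln([SO₂Cl₂]₀/[SO₂Cl₂])/k
Step 2: t = ln(2.5/1.25)/0.089
Step 3: t = ln(2)/0.089
Step 4: t = 0.6931/0.089 = 7.788 s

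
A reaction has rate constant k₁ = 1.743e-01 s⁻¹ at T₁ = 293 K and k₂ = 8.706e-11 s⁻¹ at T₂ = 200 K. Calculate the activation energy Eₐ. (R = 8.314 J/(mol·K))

112.2 kJ/mol

Step 1: Use the two-temperature Arrhenius form: ln(k₂/k₁) = -Eₐ/R × (1/T₂ - 1/T₁)
Step 2: ln(k₂/k₁) = ln(8.706e-11/1.743e-01) = ln(4.99484e-10) = -21.4174
Step 3: 1/T₂ - 1/T₁ = 1/200 - 1/293 = 1.587031e-03 K⁻¹
Step 4: Eₐ = -R × ln(k₂/k₁) / (1/T₂ - 1/T₁) = -8.314 × -21.4174 / 1.587031e-03
Step 5: Eₐ = 1.1220e+05 J/mol = 112.2 kJ/mol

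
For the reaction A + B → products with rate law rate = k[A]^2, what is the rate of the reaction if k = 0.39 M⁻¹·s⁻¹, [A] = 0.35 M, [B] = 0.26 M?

0.04777 M/s

Step 1: The rate law is rate = k[A]^2
Step 2: Note that the rate does not depend on [B] (zero order in B).
Step 3: rate = 0.39 × (0.35)^2 = 0.047775 M/s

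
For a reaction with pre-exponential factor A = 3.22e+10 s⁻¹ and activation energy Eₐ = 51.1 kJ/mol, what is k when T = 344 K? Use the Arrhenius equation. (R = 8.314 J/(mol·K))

5.60e+02 s⁻¹

Step 1: Use the Arrhenius equation: k = A × exp(-Eₐ/RT)
Step 2: Convert Eₐ to J/mol: 51.1 kJ/mol = 51100 J/mol
Step 3: Calculate the exponent: -Eₐ/(RT) = -51100/(8.314 × 344) = -17.86703
Step 4: k = 3.22e+10 × exp(-17.86703)
Step 5: k = 3.22e+10 × 1.73959e-08 = 5.6015e+02 s⁻¹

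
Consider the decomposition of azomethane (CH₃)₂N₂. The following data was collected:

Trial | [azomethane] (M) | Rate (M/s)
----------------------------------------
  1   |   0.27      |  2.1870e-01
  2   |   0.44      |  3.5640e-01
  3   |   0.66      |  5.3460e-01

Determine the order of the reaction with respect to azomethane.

first order (1)

Step 1: Compare trials to find order n where rate₂/rate₁ = ([azomethane]₂/[azomethane]₁)^n
Step 2: rate₂/rate₁ = 3.5640e-01/2.1870e-01 = 1.63
Step 3: [azomethane]₂/[azomethane]₁ = 0.44/0.27 = 1.63
Step 4: n = ln(1.63)/ln(1.63) = 1.00 ≈ 1
Step 5: The reaction is first order in azomethane.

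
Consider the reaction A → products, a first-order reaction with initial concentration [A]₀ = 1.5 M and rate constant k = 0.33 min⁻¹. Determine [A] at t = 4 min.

0.4007 M

Step 1: For a first-order reaction: [A] = [A]₀ × e^(-kt)
Step 2: [A] = 1.5 × e^(-0.33 × 4)
Step 3: [A] = 1.5 × e^(-1.32)
Step 4: [A] = 1.5 × 0.267135 = 0.4007 M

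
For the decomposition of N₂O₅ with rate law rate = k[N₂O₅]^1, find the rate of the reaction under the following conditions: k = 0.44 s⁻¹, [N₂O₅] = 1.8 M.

0.792 M/s

Step 1: Identify the rate law: rate = k[N₂O₅]^1
Step 2: Substitute values: rate = 0.44 × (1.8)^1
Step 3: Calculate: rate = 0.44 × 1.8 = 0.792 M/s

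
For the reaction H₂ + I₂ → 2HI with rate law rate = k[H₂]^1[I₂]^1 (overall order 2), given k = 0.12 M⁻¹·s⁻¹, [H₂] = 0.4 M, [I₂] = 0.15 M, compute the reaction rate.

0.0072 M/s

Step 1: The rate law is rate = k[H₂]^1[I₂]^1, overall order = 1+1 = 2
Step 2: Substitute values: rate = 0.12 × (0.4)^1 × (0.15)^1
Step 3: rate = 0.12 × 0.4 × 0.15 = 0.0072 M/s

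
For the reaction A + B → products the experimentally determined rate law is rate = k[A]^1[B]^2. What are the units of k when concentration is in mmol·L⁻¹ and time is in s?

(mmol·L⁻¹)⁻²·s⁻¹

Step 1: Overall order = 1 + 2 = 3.
Step 2: rate has units mmol·L⁻¹·s⁻¹; [A]^1[B]^2 has units (mmol·L⁻¹)^3.
Step 3: k = rate/([A]^1[B]^2), so units of k = (mmol·L⁻¹)^(1-3)·s⁻¹ = (mmol·L⁻¹)⁻²·s⁻¹.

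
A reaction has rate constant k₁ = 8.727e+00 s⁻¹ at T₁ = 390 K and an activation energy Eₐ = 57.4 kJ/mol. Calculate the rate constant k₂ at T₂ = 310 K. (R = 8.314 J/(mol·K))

9.054e-02 s⁻¹

Step 1: Use the two-temperature Arrhenius form: ln(k₂/k₁) = -Eₐ/R × (1/T₂ - 1/T₁)
Step 2: Convert Eₐ to J/mol: 57.4 kJ/mol = 57400 J/mol
Step 3: 1/T₂ - 1/T₁ = 1/310 - 1/390 = 6.617039e-04 K⁻¹
Step 4: ln(k₂/k₁) = -57400/8.314 × 6.617039e-04 = -4.56842
Step 5: k₂ = k₁ × exp(-4.56842) = 8.727e+00 × 1.03743e-02 = 9.054e-02 s⁻¹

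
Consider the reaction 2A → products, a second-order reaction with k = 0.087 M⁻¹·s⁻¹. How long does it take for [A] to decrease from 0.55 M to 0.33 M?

13.93 s

Step 1: For second-order: t = (1/[A] - 1/[A]₀)/k
Step 2: t = (1/0.33 - 1/0.55)/0.087
Step 3: t = (3.03 - 1.818)/0.087
Step 4: t = 1.212/0.087 = 13.93 s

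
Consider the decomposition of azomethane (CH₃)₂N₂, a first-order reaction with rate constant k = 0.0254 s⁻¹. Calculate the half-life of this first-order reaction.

27.29 s

Step 1: For a first-order reaction, t₁/₂ = ln(2)/k
Step 2: t₁/₂ = ln(2)/0.0254
Step 3: t₁/₂ = 0.6931/0.0254 = 27.29 s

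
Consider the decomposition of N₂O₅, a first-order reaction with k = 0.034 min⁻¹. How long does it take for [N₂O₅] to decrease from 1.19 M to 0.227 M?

48.73 min

Step 1: For first-order: t = ln([N₂O₅]₀/[N₂O₅])/k
Step 2: t = ln(1.19/0.227)/0.034
Step 3: t = ln(5.242)/0.034
Step 4: t = 1.657/0.034 = 48.73 min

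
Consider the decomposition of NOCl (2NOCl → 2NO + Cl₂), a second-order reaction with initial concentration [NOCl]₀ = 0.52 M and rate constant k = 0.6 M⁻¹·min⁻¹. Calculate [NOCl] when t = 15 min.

0.09155 M

Step 1: For a second-order reaction: 1/[NOCl] = 1/[NOCl]₀ + kt
Step 2: 1/[NOCl] = 1/0.52 + 0.6 × 15
Step 3: 1/[NOCl] = 1.923 + 9 = 10.92
Step 4: [NOCl] = 1/10.92 = 0.09155 M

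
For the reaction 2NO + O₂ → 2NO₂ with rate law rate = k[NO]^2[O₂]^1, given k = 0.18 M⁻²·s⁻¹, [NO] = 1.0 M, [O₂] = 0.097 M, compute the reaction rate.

0.01746 M/s

Step 1: The rate law is rate = k[NO]^2[O₂]^1
Step 2: Substitute: rate = 0.18 × (1.0)^2 × (0.097)^1
Step 3: rate = 0.18 × 1 × 0.097 = 0.01746 M/s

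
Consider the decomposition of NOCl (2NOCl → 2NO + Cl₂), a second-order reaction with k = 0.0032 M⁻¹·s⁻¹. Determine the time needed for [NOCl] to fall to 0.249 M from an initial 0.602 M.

735.9 s

Step 1: For second-order: t = (1/[NOCl] - 1/[NOCl]₀)/k
Step 2: t = (1/0.249 - 1/0.602)/0.0032
Step 3: t = (4.016 - 1.661)/0.0032
Step 4: t = 2.355/0.0032 = 735.9 s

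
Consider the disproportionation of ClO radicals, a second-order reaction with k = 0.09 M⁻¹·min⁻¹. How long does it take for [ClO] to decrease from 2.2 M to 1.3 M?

3.497 min

Step 1: For second-order: t = (1/[ClO] - 1/[ClO]₀)/k
Step 2: t = (1/1.3 - 1/2.2)/0.09
Step 3: t = (0.7692 - 0.4545)/0.09
Step 4: t = 0.3147/0.09 = 3.497 min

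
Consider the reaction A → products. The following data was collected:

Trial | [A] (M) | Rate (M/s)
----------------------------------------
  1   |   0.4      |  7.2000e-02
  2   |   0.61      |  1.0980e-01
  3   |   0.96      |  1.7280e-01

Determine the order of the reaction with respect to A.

first order (1)

Step 1: Compare trials to find order n where rate₂/rate₁ = ([A]₂/[A]₁)^n
Step 2: rate₂/rate₁ = 1.0980e-01/7.2000e-02 = 1.525
Step 3: [A]₂/[A]₁ = 0.61/0.4 = 1.525
Step 4: n = ln(1.525)/ln(1.525) = 1.00 ≈ 1
Step 5: The reaction is first order in A.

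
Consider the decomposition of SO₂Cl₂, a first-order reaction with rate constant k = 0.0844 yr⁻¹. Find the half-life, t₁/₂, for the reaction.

8.213 yr

Step 1: For a first-order reaction, t₁/₂ = ln(2)/k
Step 2: t₁/₂ = ln(2)/0.0844
Step 3: t₁/₂ = 0.6931/0.0844 = 8.213 yr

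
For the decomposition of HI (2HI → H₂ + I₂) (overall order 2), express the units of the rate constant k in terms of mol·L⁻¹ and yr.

(mol·L⁻¹)⁻¹·yr⁻¹

Step 1: For overall order n, rate = k × (concentration)^n.
Step 2: Rate has units mol·L⁻¹·yr⁻¹; concentration term has units (mol·L⁻¹)^2.
Step 3: k = rate / (concentration)^n, so units of k = (mol·L⁻¹)^(1-2)·yr⁻¹ = (mol·L⁻¹)⁻¹·yr⁻¹.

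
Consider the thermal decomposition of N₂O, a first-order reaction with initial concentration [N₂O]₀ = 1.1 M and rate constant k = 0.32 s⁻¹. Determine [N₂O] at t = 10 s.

0.04484 M

Step 1: For a first-order reaction: [N₂O] = [N₂O]₀ × e^(-kt)
Step 2: [N₂O] = 1.1 × e^(-0.32 × 10)
Step 3: [N₂O] = 1.1 × e^(-3.2)
Step 4: [N₂O] = 1.1 × 0.0407622 = 0.04484 M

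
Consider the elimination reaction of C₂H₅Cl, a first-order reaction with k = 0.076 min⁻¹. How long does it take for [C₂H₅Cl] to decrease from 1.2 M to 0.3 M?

18.24 min

Step 1: For first-order: t = ln([C₂H₅Cl]₀/[C₂H₅Cl])/k
Step 2: t = ln(1.2/0.3)/0.076
Step 3: t = ln(4)/0.076
Step 4: t = 1.386/0.076 = 18.24 min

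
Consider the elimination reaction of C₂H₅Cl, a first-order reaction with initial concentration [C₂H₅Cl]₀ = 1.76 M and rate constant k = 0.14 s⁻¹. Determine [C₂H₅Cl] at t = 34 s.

0.01508 M

Step 1: For a first-order reaction: [C₂H₅Cl] = [C₂H₅Cl]₀ × e^(-kt)
Step 2: [C₂H₅Cl] = 1.76 × e^(-0.14 × 34)
Step 3: [C₂H₅Cl] = 1.76 × e^(-4.76)
Step 4: [C₂H₅Cl] = 1.76 × 0.00856561 = 0.01508 M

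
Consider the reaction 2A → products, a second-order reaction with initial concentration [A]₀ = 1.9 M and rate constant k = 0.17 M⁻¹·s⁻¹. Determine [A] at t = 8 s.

0.5301 M

Step 1: For a second-order reaction: 1/[A] = 1/[A]₀ + kt
Step 2: 1/[A] = 1/1.9 + 0.17 × 8
Step 3: 1/[A] = 0.5263 + 1.36 = 1.886
Step 4: [A] = 1/1.886 = 0.5301 M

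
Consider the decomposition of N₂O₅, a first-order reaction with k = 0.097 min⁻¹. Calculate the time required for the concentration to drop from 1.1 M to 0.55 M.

7.146 min

Step 1: For first-order: t = ln([N₂O₅]₀/[N₂O₅])/k
Step 2: t = ln(1.1/0.55)/0.097
Step 3: t = ln(2)/0.097
Step 4: t = 0.6931/0.097 = 7.146 min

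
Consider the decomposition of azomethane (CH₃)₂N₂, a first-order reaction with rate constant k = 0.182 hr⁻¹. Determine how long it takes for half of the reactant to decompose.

3.809 hr

Step 1: For a first-order reaction, t₁/₂ = ln(2)/k
Step 2: t₁/₂ = ln(2)/0.182
Step 3: t₁/₂ = 0.6931/0.182 = 3.809 hr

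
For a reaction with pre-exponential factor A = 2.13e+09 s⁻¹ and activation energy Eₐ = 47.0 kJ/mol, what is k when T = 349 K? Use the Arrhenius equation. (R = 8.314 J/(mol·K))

1.97e+02 s⁻¹

Step 1: Use the Arrhenius equation: k = A × exp(-Eₐ/RT)
Step 2: Convert Eₐ to J/mol: 47.0 kJ/mol = 47000 J/mol
Step 3: Calculate the exponent: -Eₐ/(RT) = -47000/(8.314 × 349) = -16.19804
Step 4: k = 2.13e+09 × exp(-16.19804)
Step 5: k = 2.13e+09 × 9.23168e-08 = 1.9663e+02 s⁻¹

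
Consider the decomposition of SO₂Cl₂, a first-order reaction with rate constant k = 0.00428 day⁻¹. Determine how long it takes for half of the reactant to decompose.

162 day

Step 1: For a first-order reaction, t₁/₂ = ln(2)/k
Step 2: t₁/₂ = ln(2)/0.00428
Step 3: t₁/₂ = 0.6931/0.00428 = 162 day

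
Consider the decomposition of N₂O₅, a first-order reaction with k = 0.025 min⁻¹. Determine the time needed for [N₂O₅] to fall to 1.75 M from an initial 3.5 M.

27.73 min

Step 1: For first-order: t = ln([N₂O₅]₀/[N₂O₅])/k
Step 2: t = ln(3.5/1.75)/0.025
Step 3: t = ln(2)/0.025
Step 4: t = 0.6931/0.025 = 27.73 min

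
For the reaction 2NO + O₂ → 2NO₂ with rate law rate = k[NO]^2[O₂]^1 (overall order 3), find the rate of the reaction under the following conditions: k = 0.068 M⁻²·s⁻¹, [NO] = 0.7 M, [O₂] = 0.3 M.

0.009996 M/s

Step 1: The rate law is rate = k[NO]^2[O₂]^1, overall order = 2+1 = 3
Step 2: Substitute values: rate = 0.068 × (0.7)^2 × (0.3)^1
Step 3: rate = 0.068 × 0.49 × 0.3 = 0.009996 M/s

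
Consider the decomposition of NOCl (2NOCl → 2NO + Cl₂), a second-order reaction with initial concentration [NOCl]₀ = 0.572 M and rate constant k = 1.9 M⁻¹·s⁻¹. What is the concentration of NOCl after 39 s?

0.01318 M

Step 1: For a second-order reaction: 1/[NOCl] = 1/[NOCl]₀ + kt
Step 2: 1/[NOCl] = 1/0.572 + 1.9 × 39
Step 3: 1/[NOCl] = 1.748 + 74.1 = 75.85
Step 4: [NOCl] = 1/75.85 = 0.01318 M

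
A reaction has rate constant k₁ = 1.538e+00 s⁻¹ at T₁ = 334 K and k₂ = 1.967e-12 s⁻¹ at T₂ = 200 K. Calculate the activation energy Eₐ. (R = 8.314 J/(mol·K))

113.5 kJ/mol

Step 1: Use the two-temperature Arrhenius form: ln(k₂/k₁) = -Eₐ/R × (1/T₂ - 1/T₁)
Step 2: ln(k₂/k₁) = ln(1.967e-12/1.538e+00) = ln(1.27893e-12) = -27.385
Step 3: 1/T₂ - 1/T₁ = 1/200 - 1/334 = 2.005988e-03 K⁻¹
Step 4: Eₐ = -R × ln(k₂/k₁) / (1/T₂ - 1/T₁) = -8.314 × -27.385 / 2.005988e-03
Step 5: Eₐ = 1.1350e+05 J/mol = 113.5 kJ/mol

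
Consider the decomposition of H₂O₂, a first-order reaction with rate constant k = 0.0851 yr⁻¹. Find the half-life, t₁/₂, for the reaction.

8.145 yr

Step 1: For a first-order reaction, t₁/₂ = ln(2)/k
Step 2: t₁/₂ = ln(2)/0.0851
Step 3: t₁/₂ = 0.6931/0.0851 = 8.145 yr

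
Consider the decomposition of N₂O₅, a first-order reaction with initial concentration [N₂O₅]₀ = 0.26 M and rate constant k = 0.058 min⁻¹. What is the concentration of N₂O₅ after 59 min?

0.008488 M

Step 1: For a first-order reaction: [N₂O₅] = [N₂O₅]₀ × e^(-kt)
Step 2: [N₂O₅] = 0.26 × e^(-0.058 × 59)
Step 3: [N₂O₅] = 0.26 × e^(-3.422)
Step 4: [N₂O₅] = 0.26 × 0.0326471 = 0.008488 M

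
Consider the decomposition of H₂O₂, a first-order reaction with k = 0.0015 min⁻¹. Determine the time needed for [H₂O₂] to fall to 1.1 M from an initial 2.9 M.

646.3 min

Step 1: For first-order: t = ln([H₂O₂]₀/[H₂O₂])/k
Step 2: t = ln(2.9/1.1)/0.0015
Step 3: t = ln(2.636)/0.0015
Step 4: t = 0.9694/0.0015 = 646.3 min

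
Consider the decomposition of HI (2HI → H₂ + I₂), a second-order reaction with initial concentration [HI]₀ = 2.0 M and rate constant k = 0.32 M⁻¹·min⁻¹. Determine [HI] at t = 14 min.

0.2008 M

Step 1: For a second-order reaction: 1/[HI] = 1/[HI]₀ + kt
Step 2: 1/[HI] = 1/2.0 + 0.32 × 14
Step 3: 1/[HI] = 0.5 + 4.48 = 4.98
Step 4: [HI] = 1/4.98 = 0.2008 M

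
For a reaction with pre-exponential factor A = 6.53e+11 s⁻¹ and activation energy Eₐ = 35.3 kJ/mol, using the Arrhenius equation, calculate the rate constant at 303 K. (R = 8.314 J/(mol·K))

5.36e+05 s⁻¹

Step 1: Use the Arrhenius equation: k = A × exp(-Eₐ/RT)
Step 2: Convert Eₐ to J/mol: 35.3 kJ/mol = 35300 J/mol
Step 3: Calculate the exponent: -Eₐ/(RT) = -35300/(8.314 × 303) = -14.01271
Step 4: k = 6.53e+11 × exp(-14.01271)
Step 5: k = 6.53e+11 × 8.21027e-07 = 5.3613e+05 s⁻¹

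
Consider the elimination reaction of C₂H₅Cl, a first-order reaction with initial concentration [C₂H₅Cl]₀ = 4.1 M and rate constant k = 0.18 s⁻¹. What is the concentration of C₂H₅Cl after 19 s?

0.1341 M

Step 1: For a first-order reaction: [C₂H₅Cl] = [C₂H₅Cl]₀ × e^(-kt)
Step 2: [C₂H₅Cl] = 4.1 × e^(-0.18 × 19)
Step 3: [C₂H₅Cl] = 4.1 × e^(-3.42)
Step 4: [C₂H₅Cl] = 4.1 × 0.0327124 = 0.1341 M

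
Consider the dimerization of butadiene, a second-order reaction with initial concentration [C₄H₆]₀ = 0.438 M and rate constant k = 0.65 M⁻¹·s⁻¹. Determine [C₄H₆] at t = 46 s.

0.03107 M

Step 1: For a second-order reaction: 1/[C₄H₆] = 1/[C₄H₆]₀ + kt
Step 2: 1/[C₄H₆] = 1/0.438 + 0.65 × 46
Step 3: 1/[C₄H₆] = 2.283 + 29.9 = 32.18
Step 4: [C₄H₆] = 1/32.18 = 0.03107 M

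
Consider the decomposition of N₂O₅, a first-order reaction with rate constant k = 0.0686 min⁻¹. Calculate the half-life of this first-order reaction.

10.1 min

Step 1: For a first-order reaction, t₁/₂ = ln(2)/k
Step 2: t₁/₂ = ln(2)/0.0686
Step 3: t₁/₂ = 0.6931/0.0686 = 10.1 min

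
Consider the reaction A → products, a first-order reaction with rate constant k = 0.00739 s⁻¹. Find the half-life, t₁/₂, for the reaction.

93.8 s

Step 1: For a first-order reaction, t₁/₂ = ln(2)/k
Step 2: t₁/₂ = ln(2)/0.00739
Step 3: t₁/₂ = 0.6931/0.00739 = 93.8 s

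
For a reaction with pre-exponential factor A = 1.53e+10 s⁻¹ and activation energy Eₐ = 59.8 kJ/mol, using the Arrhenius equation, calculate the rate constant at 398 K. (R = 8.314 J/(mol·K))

2.17e+02 s⁻¹

Step 1: Use the Arrhenius equation: k = A × exp(-Eₐ/RT)
Step 2: Convert Eₐ to J/mol: 59.8 kJ/mol = 59800 J/mol
Step 3: Calculate the exponent: -Eₐ/(RT) = -59800/(8.314 × 398) = -18.07208
Step 4: k = 1.53e+10 × exp(-18.07208)
Step 5: k = 1.53e+10 × 1.41708e-08 = 2.1681e+02 s⁻¹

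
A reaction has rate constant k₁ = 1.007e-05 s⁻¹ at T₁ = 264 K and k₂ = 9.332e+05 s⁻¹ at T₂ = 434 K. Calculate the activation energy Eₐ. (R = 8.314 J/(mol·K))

141.5 kJ/mol

Step 1: Use the two-temperature Arrhenius form: ln(k₂/k₁) = -Eₐ/R × (1/T₂ - 1/T₁)
Step 2: ln(k₂/k₁) = ln(9.332e+05/1.007e-05) = ln(9.26713e+10) = 25.2523
Step 3: 1/T₂ - 1/T₁ = 1/434 - 1/264 = -1.483731e-03 K⁻¹
Step 4: Eₐ = -R × ln(k₂/k₁) / (1/T₂ - 1/T₁) = -8.314 × 25.2523 / -1.483731e-03
Step 5: Eₐ = 1.4150e+05 J/mol = 141.5 kJ/mol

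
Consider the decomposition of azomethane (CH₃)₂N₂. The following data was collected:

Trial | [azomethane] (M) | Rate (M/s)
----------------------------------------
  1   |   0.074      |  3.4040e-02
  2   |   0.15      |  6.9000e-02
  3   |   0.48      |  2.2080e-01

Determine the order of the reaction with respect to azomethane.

first order (1)

Step 1: Compare trials to find order n where rate₂/rate₁ = ([azomethane]₂/[azomethane]₁)^n
Step 2: rate₂/rate₁ = 6.9000e-02/3.4040e-02 = 2.027
Step 3: [azomethane]₂/[azomethane]₁ = 0.15/0.074 = 2.027
Step 4: n = ln(2.027)/ln(2.027) = 1.00 ≈ 1
Step 5: The reaction is first order in azomethane.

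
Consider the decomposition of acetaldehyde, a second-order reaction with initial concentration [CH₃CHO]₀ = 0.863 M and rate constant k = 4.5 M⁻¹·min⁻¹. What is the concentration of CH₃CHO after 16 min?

0.01367 M

Step 1: For a second-order reaction: 1/[CH₃CHO] = 1/[CH₃CHO]₀ + kt
Step 2: 1/[CH₃CHO] = 1/0.863 + 4.5 × 16
Step 3: 1/[CH₃CHO] = 1.159 + 72 = 73.16
Step 4: [CH₃CHO] = 1/73.16 = 0.01367 M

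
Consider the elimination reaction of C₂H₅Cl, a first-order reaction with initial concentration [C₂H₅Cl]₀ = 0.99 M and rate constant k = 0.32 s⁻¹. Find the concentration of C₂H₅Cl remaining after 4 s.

0.2753 M

Step 1: For a first-order reaction: [C₂H₅Cl] = [C₂H₅Cl]₀ × e^(-kt)
Step 2: [C₂H₅Cl] = 0.99 × e^(-0.32 × 4)
Step 3: [C₂H₅Cl] = 0.99 × e^(-1.28)
Step 4: [C₂H₅Cl] = 0.99 × 0.278037 = 0.2753 M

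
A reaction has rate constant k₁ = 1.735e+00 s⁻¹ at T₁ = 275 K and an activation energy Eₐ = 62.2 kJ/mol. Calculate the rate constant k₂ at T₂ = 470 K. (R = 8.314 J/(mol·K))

1.384e+05 s⁻¹

Step 1: Use the two-temperature Arrhenius form: ln(k₂/k₁) = -Eₐ/R × (1/T₂ - 1/T₁)
Step 2: Convert Eₐ to J/mol: 62.2 kJ/mol = 62200 J/mol
Step 3: 1/T₂ - 1/T₁ = 1/470 - 1/275 = -1.508704e-03 K⁻¹
Step 4: ln(k₂/k₁) = -62200/8.314 × -1.508704e-03 = 11.28715
Step 5: k₂ = k₁ × exp(11.28715) = 1.735e+00 × 7.97897e+04 = 1.384e+05 s⁻¹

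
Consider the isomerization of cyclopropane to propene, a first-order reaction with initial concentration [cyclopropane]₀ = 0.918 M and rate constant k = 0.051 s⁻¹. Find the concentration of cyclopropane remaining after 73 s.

0.02218 M

Step 1: For a first-order reaction: [cyclopropane] = [cyclopropane]₀ × e^(-kt)
Step 2: [cyclopropane] = 0.918 × e^(-0.051 × 73)
Step 3: [cyclopropane] = 0.918 × e^(-3.723)
Step 4: [cyclopropane] = 0.918 × 0.0241614 = 0.02218 M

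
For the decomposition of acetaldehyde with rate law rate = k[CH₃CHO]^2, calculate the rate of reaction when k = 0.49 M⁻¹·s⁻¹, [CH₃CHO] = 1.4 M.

0.9604 M/s

Step 1: Identify the rate law: rate = k[CH₃CHO]^2
Step 2: Substitute values: rate = 0.49 × (1.4)^2
Step 3: Calculate: rate = 0.49 × 1.96 = 0.9604 M/s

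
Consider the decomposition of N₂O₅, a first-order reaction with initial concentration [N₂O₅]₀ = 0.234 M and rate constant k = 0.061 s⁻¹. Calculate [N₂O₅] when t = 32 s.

0.03323 M

Step 1: For a first-order reaction: [N₂O₅] = [N₂O₅]₀ × e^(-kt)
Step 2: [N₂O₅] = 0.234 × e^(-0.061 × 32)
Step 3: [N₂O₅] = 0.234 × e^(-1.952)
Step 4: [N₂O₅] = 0.234 × 0.14199 = 0.03323 M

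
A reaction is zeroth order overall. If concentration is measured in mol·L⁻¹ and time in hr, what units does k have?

mol·L⁻¹·hr⁻¹

Step 1: For overall order n, rate = k × (concentration)^n.
Step 2: Rate has units mol·L⁻¹·hr⁻¹; concentration term has units (mol·L⁻¹)^0.
Step 3: k = rate / (concentration)^n, so units of k = (mol·L⁻¹)^(1-0)·hr⁻¹ = mol·L⁻¹·hr⁻¹.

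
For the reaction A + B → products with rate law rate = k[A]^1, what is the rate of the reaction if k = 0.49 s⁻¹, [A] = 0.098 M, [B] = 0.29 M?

0.04802 M/s

Step 1: The rate law is rate = k[A]^1
Step 2: Note that the rate does not depend on [B] (zero order in B).
Step 3: rate = 0.49 × (0.098)^1 = 0.04802 M/s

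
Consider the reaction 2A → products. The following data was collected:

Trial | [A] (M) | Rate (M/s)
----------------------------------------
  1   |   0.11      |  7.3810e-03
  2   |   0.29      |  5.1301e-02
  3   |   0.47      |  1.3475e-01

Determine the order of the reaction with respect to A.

second order (2)

Step 1: Compare trials to find order n where rate₂/rate₁ = ([A]₂/[A]₁)^n
Step 2: rate₂/rate₁ = 5.1301e-02/7.3810e-03 = 6.95
Step 3: [A]₂/[A]₁ = 0.29/0.11 = 2.636
Step 4: n = ln(6.95)/ln(2.636) = 2.00 ≈ 2
Step 5: The reaction is second order in A.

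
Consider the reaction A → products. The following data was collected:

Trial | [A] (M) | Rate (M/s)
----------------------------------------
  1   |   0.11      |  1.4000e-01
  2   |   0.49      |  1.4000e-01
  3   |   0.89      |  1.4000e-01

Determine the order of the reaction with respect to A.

zeroth order (0)

Step 1: Compare trials - when concentration changes, rate stays constant.
Step 2: rate₂/rate₁ = 1.4000e-01/1.4000e-01 = 1
Step 3: [A]₂/[A]₁ = 0.49/0.11 = 4.455
Step 4: Since rate ratio ≈ (conc ratio)^0, the reaction is zeroth order.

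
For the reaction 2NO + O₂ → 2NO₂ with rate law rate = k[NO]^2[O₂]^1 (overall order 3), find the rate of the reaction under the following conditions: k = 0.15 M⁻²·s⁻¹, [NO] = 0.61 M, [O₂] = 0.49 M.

0.02735 M/s

Step 1: The rate law is rate = k[NO]^2[O₂]^1, overall order = 2+1 = 3
Step 2: Substitute values: rate = 0.15 × (0.61)^2 × (0.49)^1
Step 3: rate = 0.15 × 0.3721 × 0.49 = 0.0273493 M/s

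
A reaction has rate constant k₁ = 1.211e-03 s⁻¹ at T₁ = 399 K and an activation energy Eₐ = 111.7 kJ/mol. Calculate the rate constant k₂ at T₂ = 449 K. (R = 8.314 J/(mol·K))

5.148e-02 s⁻¹

Step 1: Use the two-temperature Arrhenius form: ln(k₂/k₁) = -Eₐ/R × (1/T₂ - 1/T₁)
Step 2: Convert Eₐ to J/mol: 111.7 kJ/mol = 111700 J/mol
Step 3: 1/T₂ - 1/T₁ = 1/449 - 1/399 = -2.790942e-04 K⁻¹
Step 4: ln(k₂/k₁) = -111700/8.314 × -2.790942e-04 = 3.74968
Step 5: k₂ = k₁ × exp(3.74968) = 1.211e-03 × 4.25075e+01 = 5.148e-02 s⁻¹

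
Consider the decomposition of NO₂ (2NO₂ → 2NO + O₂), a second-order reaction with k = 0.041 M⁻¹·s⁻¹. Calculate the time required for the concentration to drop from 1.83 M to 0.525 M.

33.13 s

Step 1: For second-order: t = (1/[NO₂] - 1/[NO₂]₀)/k
Step 2: t = (1/0.525 - 1/1.83)/0.041
Step 3: t = (1.905 - 0.5464)/0.041
Step 4: t = 1.358/0.041 = 33.13 s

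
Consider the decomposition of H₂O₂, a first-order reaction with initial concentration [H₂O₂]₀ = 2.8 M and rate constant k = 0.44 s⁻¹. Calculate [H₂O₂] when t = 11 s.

0.02214 M

Step 1: For a first-order reaction: [H₂O₂] = [H₂O₂]₀ × e^(-kt)
Step 2: [H₂O₂] = 2.8 × e^(-0.44 × 11)
Step 3: [H₂O₂] = 2.8 × e^(-4.84)
Step 4: [H₂O₂] = 2.8 × 0.00790705 = 0.02214 M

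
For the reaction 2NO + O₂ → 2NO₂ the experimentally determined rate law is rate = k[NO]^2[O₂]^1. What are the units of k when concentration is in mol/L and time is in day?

(mol/L)⁻²·day⁻¹

Step 1: Overall order = 2 + 1 = 3.
Step 2: rate has units mol/L·day⁻¹; [NO]^2[O₂]^1 has units (mol/L)^3.
Step 3: k = rate/([NO]^2[O₂]^1), so units of k = (mol/L)^(1-3)·day⁻¹ = (mol/L)⁻²·day⁻¹.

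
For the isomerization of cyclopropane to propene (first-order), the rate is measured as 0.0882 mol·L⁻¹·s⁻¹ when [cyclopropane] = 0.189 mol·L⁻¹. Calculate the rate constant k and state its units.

0.4667 s⁻¹

Step 1: rate = k[cyclopropane]^1, so k = rate / [cyclopropane]^1.
Step 2: k = 0.0882 / (0.189)^1 = 0.0882 / 0.189.
Step 3: k = 0.4667 s⁻¹.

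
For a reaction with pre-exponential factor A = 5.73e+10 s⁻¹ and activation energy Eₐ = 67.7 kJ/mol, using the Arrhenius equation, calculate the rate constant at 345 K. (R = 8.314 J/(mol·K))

3.22e+00 s⁻¹

Step 1: Use the Arrhenius equation: k = A × exp(-Eₐ/RT)
Step 2: Convert Eₐ to J/mol: 67.7 kJ/mol = 67700 J/mol
Step 3: Calculate the exponent: -Eₐ/(RT) = -67700/(8.314 × 345) = -23.60258
Step 4: k = 5.73e+10 × exp(-23.60258)
Step 5: k = 5.73e+10 × 5.61733e-11 = 3.2187e+00 s⁻¹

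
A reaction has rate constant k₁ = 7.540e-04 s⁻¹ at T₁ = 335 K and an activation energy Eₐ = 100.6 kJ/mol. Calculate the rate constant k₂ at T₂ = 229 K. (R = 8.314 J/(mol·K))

4.134e-11 s⁻¹

Step 1: Use the two-temperature Arrhenius form: ln(k₂/k₁) = -Eₐ/R × (1/T₂ - 1/T₁)
Step 2: Convert Eₐ to J/mol: 100.6 kJ/mol = 100600 J/mol
Step 3: 1/T₂ - 1/T₁ = 1/229 - 1/335 = 1.381738e-03 K⁻¹
Step 4: ln(k₂/k₁) = -100600/8.314 × 1.381738e-03 = -16.71913
Step 5: k₂ = k₁ × exp(-16.71913) = 7.540e-04 × 5.48244e-08 = 4.134e-11 s⁻¹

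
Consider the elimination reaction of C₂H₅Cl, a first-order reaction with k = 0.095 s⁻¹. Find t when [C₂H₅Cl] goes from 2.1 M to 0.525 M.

14.59 s

Step 1: For first-order: t = ln([C₂H₅Cl]₀/[C₂H₅Cl])/k
Step 2: t = ln(2.1/0.525)/0.095
Step 3: t = ln(4)/0.095
Step 4: t = 1.386/0.095 = 14.59 s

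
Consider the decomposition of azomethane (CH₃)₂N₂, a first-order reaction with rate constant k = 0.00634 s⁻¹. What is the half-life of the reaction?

109.3 s

Step 1: For a first-order reaction, t₁/₂ = ln(2)/k
Step 2: t₁/₂ = ln(2)/0.00634
Step 3: t₁/₂ = 0.6931/0.00634 = 109.3 s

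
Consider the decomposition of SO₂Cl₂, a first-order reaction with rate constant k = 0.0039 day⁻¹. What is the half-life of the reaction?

177.7 day

Step 1: For a first-order reaction, t₁/₂ = ln(2)/k
Step 2: t₁/₂ = ln(2)/0.0039
Step 3: t₁/₂ = 0.6931/0.0039 = 177.7 day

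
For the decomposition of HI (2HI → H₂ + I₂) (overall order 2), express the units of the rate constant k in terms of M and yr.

M⁻¹·yr⁻¹

Step 1: For overall order n, rate = k × (concentration)^n.
Step 2: Rate has units M·yr⁻¹; concentration term has units M^2.
Step 3: k = rate / (concentration)^n, so units of k = M^(1-2)·yr⁻¹ = M⁻¹·yr⁻¹.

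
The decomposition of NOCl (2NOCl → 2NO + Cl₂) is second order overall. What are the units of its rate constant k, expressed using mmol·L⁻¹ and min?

(mmol·L⁻¹)⁻¹·min⁻¹

Step 1: For overall order n, rate = k × (concentration)^n.
Step 2: Rate has units mmol·L⁻¹·min⁻¹; concentration term has units (mmol·L⁻¹)^2.
Step 3: k = rate / (concentration)^n, so units of k = (mmol·L⁻¹)^(1-2)·min⁻¹ = (mmol·L⁻¹)⁻¹·min⁻¹.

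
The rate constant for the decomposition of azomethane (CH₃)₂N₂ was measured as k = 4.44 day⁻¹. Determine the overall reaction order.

first order (1)

Step 1: The units of k for an nth-order reaction are (concentration)^(1-n)·(time)⁻¹.
Step 2: Here k has units day⁻¹, so the concentration exponent is 0.
Step 3: 1 - n = 0 ⇒ n = 1. The reaction is first order.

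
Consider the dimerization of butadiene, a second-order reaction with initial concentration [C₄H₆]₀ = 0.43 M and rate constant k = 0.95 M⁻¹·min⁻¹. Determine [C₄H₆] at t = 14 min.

0.064 M

Step 1: For a second-order reaction: 1/[C₄H₆] = 1/[C₄H₆]₀ + kt
Step 2: 1/[C₄H₆] = 1/0.43 + 0.95 × 14
Step 3: 1/[C₄H₆] = 2.326 + 13.3 = 15.63
Step 4: [C₄H₆] = 1/15.63 = 0.064 M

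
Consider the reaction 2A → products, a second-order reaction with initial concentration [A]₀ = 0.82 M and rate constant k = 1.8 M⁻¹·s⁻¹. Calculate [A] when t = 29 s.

0.01872 M

Step 1: For a second-order reaction: 1/[A] = 1/[A]₀ + kt
Step 2: 1/[A] = 1/0.82 + 1.8 × 29
Step 3: 1/[A] = 1.22 + 52.2 = 53.42
Step 4: [A] = 1/53.42 = 0.01872 M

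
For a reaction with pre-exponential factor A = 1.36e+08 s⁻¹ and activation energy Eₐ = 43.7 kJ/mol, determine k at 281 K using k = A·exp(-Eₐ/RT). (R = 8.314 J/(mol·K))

1.02e+00 s⁻¹

Step 1: Use the Arrhenius equation: k = A × exp(-Eₐ/RT)
Step 2: Convert Eₐ to J/mol: 43.7 kJ/mol = 43700 J/mol
Step 3: Calculate the exponent: -Eₐ/(RT) = -43700/(8.314 × 281) = -18.70532
Step 4: k = 1.36e+08 × exp(-18.70532)
Step 5: k = 1.36e+08 × 7.52286e-09 = 1.0231e+00 s⁻¹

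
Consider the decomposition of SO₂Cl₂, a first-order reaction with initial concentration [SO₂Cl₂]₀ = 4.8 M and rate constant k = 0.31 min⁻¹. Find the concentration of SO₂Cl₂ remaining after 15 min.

0.0459 M

Step 1: For a first-order reaction: [SO₂Cl₂] = [SO₂Cl₂]₀ × e^(-kt)
Step 2: [SO₂Cl₂] = 4.8 × e^(-0.31 × 15)
Step 3: [SO₂Cl₂] = 4.8 × e^(-4.65)
Step 4: [SO₂Cl₂] = 4.8 × 0.0095616 = 0.0459 M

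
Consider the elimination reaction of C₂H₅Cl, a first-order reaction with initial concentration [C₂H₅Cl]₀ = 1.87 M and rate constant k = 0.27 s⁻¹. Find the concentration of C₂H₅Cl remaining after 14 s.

0.04268 M

Step 1: For a first-order reaction: [C₂H₅Cl] = [C₂H₅Cl]₀ × e^(-kt)
Step 2: [C₂H₅Cl] = 1.87 × e^(-0.27 × 14)
Step 3: [C₂H₅Cl] = 1.87 × e^(-3.78)
Step 4: [C₂H₅Cl] = 1.87 × 0.0228227 = 0.04268 M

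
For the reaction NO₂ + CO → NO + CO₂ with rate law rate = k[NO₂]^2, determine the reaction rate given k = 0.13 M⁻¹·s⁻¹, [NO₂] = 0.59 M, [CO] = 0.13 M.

0.04525 M/s

Step 1: The rate law is rate = k[NO₂]^2
Step 2: Note that the rate does not depend on [CO] (zero order in CO).
Step 3: rate = 0.13 × (0.59)^2 = 0.045253 M/s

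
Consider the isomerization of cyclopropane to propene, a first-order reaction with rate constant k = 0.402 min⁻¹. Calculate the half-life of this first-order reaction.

1.724 min

Step 1: For a first-order reaction, t₁/₂ = ln(2)/k
Step 2: t₁/₂ = ln(2)/0.402
Step 3: t₁/₂ = 0.6931/0.402 = 1.724 min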